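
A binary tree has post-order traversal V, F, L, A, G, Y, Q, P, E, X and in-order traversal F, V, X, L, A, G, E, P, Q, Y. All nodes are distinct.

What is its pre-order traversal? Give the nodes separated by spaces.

X F V E G A L P Q Y

The last element of post-order is the root; it splits in-order into left and right subtrees.
Root X: left subtree has 2 nodes {F, V}, right has 7 {L, A, G, E, P, Q, Y}.
  Root F: left subtree has 0 nodes { }, right has 1 {V}.
  Root E: left subtree has 3 nodes {L, A, G}, right has 3 {P, Q, Y}.
    Root G: left subtree has 2 nodes {L, A}, right has 0 { }.
      Root A: left subtree has 1 node {L}, right has 0 { }.
    Root P: left subtree has 0 nodes { }, right has 2 {Q, Y}.
      Root Q: left subtree has 0 nodes { }, right has 1 {Y}.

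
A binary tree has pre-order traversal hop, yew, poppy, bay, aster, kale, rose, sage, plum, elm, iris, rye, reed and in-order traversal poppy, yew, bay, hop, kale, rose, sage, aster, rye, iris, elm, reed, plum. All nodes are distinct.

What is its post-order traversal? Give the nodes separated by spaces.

The first element of pre-order is the root; it splits in-order into left and right subtrees.
Root hop: left subtree has 3 nodes {poppy, yew, bay}, right has 9 {kale, rose, sage, aster, rye, iris, elm, reed, plum}.
  Root yew: left subtree has 1 node {poppy}, right has 1 {bay}.
  Root aster: left subtree has 3 nodes {kale, rose, sage}, right has 5 {rye, iris, elm, reed, plum}.
    Root kale: left subtree has 0 nodes { }, right has 2 {rose, sage}.
      Root rose: left subtree has 0 nodes { }, right has 1 {sage}.
    Root plum: left subtree has 4 nodes {rye, iris, elm, reed}, right has 0 { }.
      Root elm: left subtree has 2 nodes {rye, iris}, right has 1 {reed}.
        Root iris: left subtree has 1 node {rye}, right has 0 { }.

poppy bay yew sage rose kale rye iris reed elm plum aster hop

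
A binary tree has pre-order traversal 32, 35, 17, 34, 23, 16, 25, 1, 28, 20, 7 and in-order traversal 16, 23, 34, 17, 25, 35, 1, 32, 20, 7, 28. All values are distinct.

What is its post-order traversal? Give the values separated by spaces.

The first element of pre-order is the root; it splits in-order into left and right subtrees.
Root 32: left subtree has 7 nodes {16, 23, 34, 17, 25, 35, 1}, right has 3 {20, 7, 28}.
  Root 35: left subtree has 5 nodes {16, 23, 34, 17, 25}, right has 1 {1}.
    Root 17: left subtree has 3 nodes {16, 23, 34}, right has 1 {25}.
      Root 34: left subtree has 2 nodes {16, 23}, right has 0 { }.
        Root 23: left subtree has 1 node {16}, right has 0 { }.
  Root 28: left subtree has 2 nodes {20, 7}, right has 0 { }.
    Root 20: left subtree has 0 nodes { }, right has 1 {7}.

16 23 34 25 17 1 35 7 20 28 32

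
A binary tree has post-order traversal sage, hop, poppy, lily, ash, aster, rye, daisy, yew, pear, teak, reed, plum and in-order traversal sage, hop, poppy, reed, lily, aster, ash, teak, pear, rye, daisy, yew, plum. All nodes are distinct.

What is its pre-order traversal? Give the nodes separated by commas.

plum, reed, poppy, hop, sage, teak, aster, lily, ash, pear, yew, daisy, rye

The last element of post-order is the root; it splits in-order into left and right subtrees.
Root plum: left subtree has 12 nodes {sage, hop, poppy, reed, lily, aster, ash, teak, pear, rye, daisy, yew}, right has 0 { }.
  Root reed: left subtree has 3 nodes {sage, hop, poppy}, right has 8 {lily, aster, ash, teak, pear, rye, daisy, yew}.
    Root poppy: left subtree has 2 nodes {sage, hop}, right has 0 { }.
      Root hop: left subtree has 1 node {sage}, right has 0 { }.
    Root teak: left subtree has 3 nodes {lily, aster, ash}, right has 4 {pear, rye, daisy, yew}.
      Root aster: left subtree has 1 node {lily}, right has 1 {ash}.
      Root pear: left subtree has 0 nodes { }, right has 3 {rye, daisy, yew}.
        Root yew: left subtree has 2 nodes {rye, daisy}, right has 0 { }.
          Root daisy: left subtree has 1 node {rye}, right has 0 { }.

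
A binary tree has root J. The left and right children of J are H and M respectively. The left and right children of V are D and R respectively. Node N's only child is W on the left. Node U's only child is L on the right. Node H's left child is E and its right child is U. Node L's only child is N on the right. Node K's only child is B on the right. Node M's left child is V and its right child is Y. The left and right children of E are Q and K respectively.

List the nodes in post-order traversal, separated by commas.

Post-order visits the left subtree, then the right subtree, then the node.
At J: go left to H.
  At H: go left to E.
    At E: go left to Q.
      Q is a leaf — visit Q.
    At E: go right to K.
      At K: no left child.
      At K: go right to B.
        B is a leaf — visit B.
      Visit K.
    Visit E.
  At H: go right to U.
    At U: no left child.
    At U: go right to L.
      At L: no left child.
      At L: go right to N.
        At N: go left to W.
          W is a leaf — visit W.
        At N: no right child.
        Visit N.
      Visit L.
    Visit U.
  Visit H.
At J: go right to M.
  At M: go left to V.
    At V: go left to D.
      D is a leaf — visit D.
    At V: go right to R.
      R is a leaf — visit R.
    Visit V.
  At M: go right to Y.
    Y is a leaf — visit Y.
  Visit M.
Visit J.

Q, B, K, E, W, N, L, U, H, D, R, V, Y, M, J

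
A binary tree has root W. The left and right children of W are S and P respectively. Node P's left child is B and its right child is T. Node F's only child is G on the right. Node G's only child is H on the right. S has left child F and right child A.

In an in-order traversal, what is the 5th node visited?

A

In-order visits the left subtree, then the node, then the right subtree.
At W: go left to S.
  At S: go left to F.
    At F: no left child.
    Visit F.
    At F: go right to G.
      At G: no left child.
      Visit G.
      At G: go right to H.
        H is a leaf — visit H.
  Visit S.
  At S: go right to A.
    A is a leaf — visit A.
Visit W.
At W: go right to P.
  At P: go left to B.
    B is a leaf — visit B.
  Visit P.
  At P: go right to T.
    T is a leaf — visit T.
Full in-order sequence: F, G, H, S, A, W, B, P, T.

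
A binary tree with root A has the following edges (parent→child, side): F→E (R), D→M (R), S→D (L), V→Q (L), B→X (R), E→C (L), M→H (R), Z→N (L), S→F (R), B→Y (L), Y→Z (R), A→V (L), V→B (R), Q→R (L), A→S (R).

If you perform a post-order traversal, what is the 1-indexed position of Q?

Post-order visits the left subtree, then the right subtree, then the node.
At A: go left to V.
  At V: go left to Q.
    At Q: go left to R.
      R is a leaf — visit R.
    At Q: no right child.
    Visit Q.
  At V: go right to B.
    At B: go left to Y.
      At Y: no left child.
      At Y: go right to Z.
        At Z: go left to N.
          N is a leaf — visit N.
        At Z: no right child.
        Visit Z.
      Visit Y.
    At B: go right to X.
      X is a leaf — visit X.
    Visit B.
  Visit V.
At A: go right to S.
  At S: go left to D.
    At D: no left child.
    At D: go right to M.
      At M: no left child.
      At M: go right to H.
        H is a leaf — visit H.
      Visit M.
    Visit D.
  At S: go right to F.
    At F: no left child.
    At F: go right to E.
      At E: go left to C.
        C is a leaf — visit C.
      At E: no right child.
      Visit E.
    Visit F.
  Visit S.
Visit A.
Full post-order sequence: R, Q, N, Z, Y, X, B, V, H, M, D, C, E, F, S, A.

2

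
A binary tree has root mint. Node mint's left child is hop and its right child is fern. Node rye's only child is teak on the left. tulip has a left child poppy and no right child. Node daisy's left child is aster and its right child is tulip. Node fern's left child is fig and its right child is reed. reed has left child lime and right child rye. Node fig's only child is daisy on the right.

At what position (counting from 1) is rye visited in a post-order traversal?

9

Post-order visits the left subtree, then the right subtree, then the node.
At mint: go left to hop.
  hop is a leaf — visit hop.
At mint: go right to fern.
  At fern: go left to fig.
    At fig: no left child.
    At fig: go right to daisy.
      At daisy: go left to aster.
        aster is a leaf — visit aster.
      At daisy: go right to tulip.
        At tulip: go left to poppy.
          poppy is a leaf — visit poppy.
        At tulip: no right child.
        Visit tulip.
      Visit daisy.
    Visit fig.
  At fern: go right to reed.
    At reed: go left to lime.
      lime is a leaf — visit lime.
    At reed: go right to rye.
      At rye: go left to teak.
        teak is a leaf — visit teak.
      At rye: no right child.
      Visit rye.
    Visit reed.
  Visit fern.
Visit mint.
Full post-order sequence: hop, aster, poppy, tulip, daisy, fig, lime, teak, rye, reed, fern, mint.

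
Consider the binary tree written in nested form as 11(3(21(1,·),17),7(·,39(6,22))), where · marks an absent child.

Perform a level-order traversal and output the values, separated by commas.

11, 3, 7, 21, 17, 39, 1, 6, 22

Level-order visits nodes level by level from the root, left to right within each level.
Level 0: 11
Level 1: 3, 7
Level 2: 21, 17, 39
Level 3: 1, 6, 22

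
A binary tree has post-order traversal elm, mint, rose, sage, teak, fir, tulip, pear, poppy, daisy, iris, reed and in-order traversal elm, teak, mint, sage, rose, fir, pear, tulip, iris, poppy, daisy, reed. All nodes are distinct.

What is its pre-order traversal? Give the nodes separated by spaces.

The last element of post-order is the root; it splits in-order into left and right subtrees.
Root reed: left subtree has 11 nodes {elm, teak, mint, sage, rose, fir, pear, tulip, iris, poppy, daisy}, right has 0 { }.
  Root iris: left subtree has 8 nodes {elm, teak, mint, sage, rose, fir, pear, tulip}, right has 2 {poppy, daisy}.
    Root pear: left subtree has 6 nodes {elm, teak, mint, sage, rose, fir}, right has 1 {tulip}.
      Root fir: left subtree has 5 nodes {elm, teak, mint, sage, rose}, right has 0 { }.
        Root teak: left subtree has 1 node {elm}, right has 3 {mint, sage, rose}.
          Root sage: left subtree has 1 node {mint}, right has 1 {rose}.
    Root daisy: left subtree has 1 node {poppy}, right has 0 { }.

reed iris pear fir teak elm sage mint rose tulip daisy poppy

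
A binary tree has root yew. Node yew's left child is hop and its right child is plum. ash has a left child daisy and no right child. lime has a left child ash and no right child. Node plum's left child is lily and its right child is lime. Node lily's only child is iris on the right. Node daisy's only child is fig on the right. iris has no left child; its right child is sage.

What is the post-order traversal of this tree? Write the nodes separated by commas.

Post-order visits the left subtree, then the right subtree, then the node.
At yew: go left to hop.
  hop is a leaf — visit hop.
At yew: go right to plum.
  At plum: go left to lily.
    At lily: no left child.
    At lily: go right to iris.
      At iris: no left child.
      At iris: go right to sage.
        sage is a leaf — visit sage.
      Visit iris.
    Visit lily.
  At plum: go right to lime.
    At lime: go left to ash.
      At ash: go left to daisy.
        At daisy: no left child.
        At daisy: go right to fig.
          fig is a leaf — visit fig.
        Visit daisy.
      At ash: no right child.
      Visit ash.
    At lime: no right child.
    Visit lime.
  Visit plum.
Visit yew.

hop, sage, iris, lily, fig, daisy, ash, lime, plum, yew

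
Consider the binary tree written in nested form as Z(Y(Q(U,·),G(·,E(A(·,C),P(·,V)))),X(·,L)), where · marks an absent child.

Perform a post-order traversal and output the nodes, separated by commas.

U, Q, C, A, V, P, E, G, Y, L, X, Z

Post-order visits the left subtree, then the right subtree, then the node.
At Z: go left to Y.
  At Y: go left to Q.
    At Q: go left to U.
      U is a leaf — visit U.
    At Q: no right child.
    Visit Q.
  At Y: go right to G.
    At G: no left child.
    At G: go right to E.
      At E: go left to A.
        At A: no left child.
        At A: go right to C.
          C is a leaf — visit C.
        Visit A.
      At E: go right to P.
        At P: no left child.
        At P: go right to V.
          V is a leaf — visit V.
        Visit P.
      Visit E.
    Visit G.
  Visit Y.
At Z: go right to X.
  At X: no left child.
  At X: go right to L.
    L is a leaf — visit L.
  Visit X.
Visit Z.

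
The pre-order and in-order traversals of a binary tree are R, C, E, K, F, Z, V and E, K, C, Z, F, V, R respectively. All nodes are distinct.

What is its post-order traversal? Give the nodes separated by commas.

The first element of pre-order is the root; it splits in-order into left and right subtrees.
Root R: left subtree has 6 nodes {E, K, C, Z, F, V}, right has 0 { }.
  Root C: left subtree has 2 nodes {E, K}, right has 3 {Z, F, V}.
    Root E: left subtree has 0 nodes { }, right has 1 {K}.
    Root F: left subtree has 1 node {Z}, right has 1 {V}.

K, E, Z, V, F, C, R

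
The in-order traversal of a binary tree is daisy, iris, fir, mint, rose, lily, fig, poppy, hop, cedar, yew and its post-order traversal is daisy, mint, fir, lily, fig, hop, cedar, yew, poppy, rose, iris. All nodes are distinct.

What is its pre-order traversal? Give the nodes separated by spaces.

iris daisy rose fir mint poppy fig lily yew cedar hop

The last element of post-order is the root; it splits in-order into left and right subtrees.
Root iris: left subtree has 1 node {daisy}, right has 9 {fir, mint, rose, lily, fig, poppy, hop, cedar, yew}.
  Root rose: left subtree has 2 nodes {fir, mint}, right has 6 {lily, fig, poppy, hop, cedar, yew}.
    Root fir: left subtree has 0 nodes { }, right has 1 {mint}.
    Root poppy: left subtree has 2 nodes {lily, fig}, right has 3 {hop, cedar, yew}.
      Root fig: left subtree has 1 node {lily}, right has 0 { }.
      Root yew: left subtree has 2 nodes {hop, cedar}, right has 0 { }.
        Root cedar: left subtree has 1 node {hop}, right has 0 { }.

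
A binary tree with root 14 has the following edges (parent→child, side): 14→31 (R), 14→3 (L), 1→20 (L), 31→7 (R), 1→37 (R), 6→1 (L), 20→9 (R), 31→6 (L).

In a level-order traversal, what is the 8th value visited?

37

Level-order visits nodes level by level from the root, left to right within each level.
Level 0: 14
Level 1: 3, 31
Level 2: 6, 7
Level 3: 1
Level 4: 20, 37
Level 5: 9
Full level-order sequence: 14, 3, 31, 6, 7, 1, 20, 37, 9.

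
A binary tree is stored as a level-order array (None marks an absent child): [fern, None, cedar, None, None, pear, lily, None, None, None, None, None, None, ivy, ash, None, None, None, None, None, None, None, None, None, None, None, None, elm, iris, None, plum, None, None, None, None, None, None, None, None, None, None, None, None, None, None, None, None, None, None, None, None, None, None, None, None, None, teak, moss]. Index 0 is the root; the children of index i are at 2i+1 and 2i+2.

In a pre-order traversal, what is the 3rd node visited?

pear

Pre-order visits the node, then its left subtree, then its right subtree.
Visit fern.
At fern: no left child.
At fern: go right to cedar.
  Visit cedar.
  At cedar: go left to pear.
    pear is a leaf — visit pear.
  At cedar: go right to lily.
    Visit lily.
    At lily: go left to ivy.
      Visit ivy.
      At ivy: go left to elm.
        Visit elm.
        At elm: no left child.
        At elm: go right to teak.
          teak is a leaf — visit teak.
      At ivy: go right to iris.
        Visit iris.
        At iris: go left to moss.
          moss is a leaf — visit moss.
        At iris: no right child.
    At lily: go right to ash.
      Visit ash.
      At ash: no left child.
      At ash: go right to plum.
        plum is a leaf — visit plum.
Full pre-order sequence: fern, cedar, pear, lily, ivy, elm, teak, iris, moss, ash, plum.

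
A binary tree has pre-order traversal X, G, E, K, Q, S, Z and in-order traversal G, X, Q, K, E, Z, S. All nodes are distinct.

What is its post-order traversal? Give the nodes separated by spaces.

G Q K Z S E X

The first element of pre-order is the root; it splits in-order into left and right subtrees.
Root X: left subtree has 1 node {G}, right has 5 {Q, K, E, Z, S}.
  Root E: left subtree has 2 nodes {Q, K}, right has 2 {Z, S}.
    Root K: left subtree has 1 node {Q}, right has 0 { }.
    Root S: left subtree has 1 node {Z}, right has 0 { }.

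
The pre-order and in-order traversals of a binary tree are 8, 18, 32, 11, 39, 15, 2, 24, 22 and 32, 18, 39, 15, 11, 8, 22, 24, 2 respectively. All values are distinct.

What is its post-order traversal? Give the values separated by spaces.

32 15 39 11 18 22 24 2 8

The first element of pre-order is the root; it splits in-order into left and right subtrees.
Root 8: left subtree has 5 nodes {32, 18, 39, 15, 11}, right has 3 {22, 24, 2}.
  Root 18: left subtree has 1 node {32}, right has 3 {39, 15, 11}.
    Root 11: left subtree has 2 nodes {39, 15}, right has 0 { }.
      Root 39: left subtree has 0 nodes { }, right has 1 {15}.
  Root 2: left subtree has 2 nodes {22, 24}, right has 0 { }.
    Root 24: left subtree has 1 node {22}, right has 0 { }.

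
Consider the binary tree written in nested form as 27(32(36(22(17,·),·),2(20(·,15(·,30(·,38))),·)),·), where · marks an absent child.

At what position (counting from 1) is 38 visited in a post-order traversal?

Post-order visits the left subtree, then the right subtree, then the node.
At 27: go left to 32.
  At 32: go left to 36.
    At 36: go left to 22.
      At 22: go left to 17.
        17 is a leaf — visit 17.
      At 22: no right child.
      Visit 22.
    At 36: no right child.
    Visit 36.
  At 32: go right to 2.
    At 2: go left to 20.
      At 20: no left child.
      At 20: go right to 15.
        At 15: no left child.
        At 15: go right to 30.
          At 30: no left child.
          At 30: go right to 38.
            38 is a leaf — visit 38.
          Visit 30.
        Visit 15.
      Visit 20.
    At 2: no right child.
    Visit 2.
  Visit 32.
At 27: no right child.
Visit 27.
Full post-order sequence: 17, 22, 36, 38, 30, 15, 20, 2, 32, 27.

4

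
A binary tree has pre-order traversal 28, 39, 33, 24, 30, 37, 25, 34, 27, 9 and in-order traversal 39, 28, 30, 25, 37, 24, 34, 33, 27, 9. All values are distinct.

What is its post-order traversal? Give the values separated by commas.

The first element of pre-order is the root; it splits in-order into left and right subtrees.
Root 28: left subtree has 1 node {39}, right has 8 {30, 25, 37, 24, 34, 33, 27, 9}.
  Root 33: left subtree has 5 nodes {30, 25, 37, 24, 34}, right has 2 {27, 9}.
    Root 24: left subtree has 3 nodes {30, 25, 37}, right has 1 {34}.
      Root 30: left subtree has 0 nodes { }, right has 2 {25, 37}.
        Root 37: left subtree has 1 node {25}, right has 0 { }.
    Root 27: left subtree has 0 nodes { }, right has 1 {9}.

39, 25, 37, 30, 34, 24, 9, 27, 33, 28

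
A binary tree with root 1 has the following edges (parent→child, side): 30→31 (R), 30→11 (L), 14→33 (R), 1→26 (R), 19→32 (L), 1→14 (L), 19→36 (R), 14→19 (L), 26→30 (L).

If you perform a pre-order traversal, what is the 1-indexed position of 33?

6

Pre-order visits the node, then its left subtree, then its right subtree.
Visit 1.
At 1: go left to 14.
  Visit 14.
  At 14: go left to 19.
    Visit 19.
    At 19: go left to 32.
      32 is a leaf — visit 32.
    At 19: go right to 36.
      36 is a leaf — visit 36.
  At 14: go right to 33.
    33 is a leaf — visit 33.
At 1: go right to 26.
  Visit 26.
  At 26: go left to 30.
    Visit 30.
    At 30: go left to 11.
      11 is a leaf — visit 11.
    At 30: go right to 31.
      31 is a leaf — visit 31.
  At 26: no right child.
Full pre-order sequence: 1, 14, 19, 32, 36, 33, 26, 30, 11, 31.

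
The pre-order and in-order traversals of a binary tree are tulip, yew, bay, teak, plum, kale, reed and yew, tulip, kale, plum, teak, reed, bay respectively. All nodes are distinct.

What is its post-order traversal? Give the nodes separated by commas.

yew, kale, plum, reed, teak, bay, tulip

The first element of pre-order is the root; it splits in-order into left and right subtrees.
Root tulip: left subtree has 1 node {yew}, right has 5 {kale, plum, teak, reed, bay}.
  Root bay: left subtree has 4 nodes {kale, plum, teak, reed}, right has 0 { }.
    Root teak: left subtree has 2 nodes {kale, plum}, right has 1 {reed}.
      Root plum: left subtree has 1 node {kale}, right has 0 { }.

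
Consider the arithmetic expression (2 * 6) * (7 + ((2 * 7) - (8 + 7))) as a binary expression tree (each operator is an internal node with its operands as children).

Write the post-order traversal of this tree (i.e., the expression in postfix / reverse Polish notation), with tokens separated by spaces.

2 6 * 7 2 7 * 8 7 + - + *

Post-order on an expression tree gives postfix notation: for each operator, emit left operand, right operand, then the operator.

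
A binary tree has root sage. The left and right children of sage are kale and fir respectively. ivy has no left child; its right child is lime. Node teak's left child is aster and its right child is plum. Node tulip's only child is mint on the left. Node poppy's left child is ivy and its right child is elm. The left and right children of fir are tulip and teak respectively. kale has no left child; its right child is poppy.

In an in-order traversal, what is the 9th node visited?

fir

In-order visits the left subtree, then the node, then the right subtree.
At sage: go left to kale.
  At kale: no left child.
  Visit kale.
  At kale: go right to poppy.
    At poppy: go left to ivy.
      At ivy: no left child.
      Visit ivy.
      At ivy: go right to lime.
        lime is a leaf — visit lime.
    Visit poppy.
    At poppy: go right to elm.
      elm is a leaf — visit elm.
Visit sage.
At sage: go right to fir.
  At fir: go left to tulip.
    At tulip: go left to mint.
      mint is a leaf — visit mint.
    Visit tulip.
    At tulip: no right child.
  Visit fir.
  At fir: go right to teak.
    At teak: go left to aster.
      aster is a leaf — visit aster.
    Visit teak.
    At teak: go right to plum.
      plum is a leaf — visit plum.
Full in-order sequence: kale, ivy, lime, poppy, elm, sage, mint, tulip, fir, aster, teak, plum.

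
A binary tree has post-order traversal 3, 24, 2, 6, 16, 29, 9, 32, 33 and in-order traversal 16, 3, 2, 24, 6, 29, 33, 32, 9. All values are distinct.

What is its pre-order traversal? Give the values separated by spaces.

The last element of post-order is the root; it splits in-order into left and right subtrees.
Root 33: left subtree has 6 nodes {16, 3, 2, 24, 6, 29}, right has 2 {32, 9}.
  Root 29: left subtree has 5 nodes {16, 3, 2, 24, 6}, right has 0 { }.
    Root 16: left subtree has 0 nodes { }, right has 4 {3, 2, 24, 6}.
      Root 6: left subtree has 3 nodes {3, 2, 24}, right has 0 { }.
        Root 2: left subtree has 1 node {3}, right has 1 {24}.
  Root 32: left subtree has 0 nodes { }, right has 1 {9}.

33 29 16 6 2 3 24 32 9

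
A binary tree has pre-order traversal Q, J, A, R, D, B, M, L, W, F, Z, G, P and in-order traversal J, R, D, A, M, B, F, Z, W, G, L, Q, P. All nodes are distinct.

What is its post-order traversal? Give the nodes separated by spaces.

D R M Z F G W L B A J P Q

The first element of pre-order is the root; it splits in-order into left and right subtrees.
Root Q: left subtree has 11 nodes {J, R, D, A, M, B, F, Z, W, G, L}, right has 1 {P}.
  Root J: left subtree has 0 nodes { }, right has 10 {R, D, A, M, B, F, Z, W, G, L}.
    Root A: left subtree has 2 nodes {R, D}, right has 7 {M, B, F, Z, W, G, L}.
      Root R: left subtree has 0 nodes { }, right has 1 {D}.
      Root B: left subtree has 1 node {M}, right has 5 {F, Z, W, G, L}.
        Root L: left subtree has 4 nodes {F, Z, W, G}, right has 0 { }.
          Root W: left subtree has 2 nodes {F, Z}, right has 1 {G}.
            Root F: left subtree has 0 nodes { }, right has 1 {Z}.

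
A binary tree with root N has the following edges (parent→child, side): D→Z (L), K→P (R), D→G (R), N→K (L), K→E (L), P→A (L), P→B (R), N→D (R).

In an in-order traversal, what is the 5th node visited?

In-order visits the left subtree, then the node, then the right subtree.
At N: go left to K.
  At K: go left to E.
    E is a leaf — visit E.
  Visit K.
  At K: go right to P.
    At P: go left to A.
      A is a leaf — visit A.
    Visit P.
    At P: go right to B.
      B is a leaf — visit B.
Visit N.
At N: go right to D.
  At D: go left to Z.
    Z is a leaf — visit Z.
  Visit D.
  At D: go right to G.
    G is a leaf — visit G.
Full in-order sequence: E, K, A, P, B, N, Z, D, G.

B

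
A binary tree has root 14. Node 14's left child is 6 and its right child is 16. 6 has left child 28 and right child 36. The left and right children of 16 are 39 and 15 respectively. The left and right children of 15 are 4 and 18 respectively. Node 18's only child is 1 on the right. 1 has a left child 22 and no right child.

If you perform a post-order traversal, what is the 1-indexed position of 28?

Post-order visits the left subtree, then the right subtree, then the node.
At 14: go left to 6.
  At 6: go left to 28.
    28 is a leaf — visit 28.
  At 6: go right to 36.
    36 is a leaf — visit 36.
  Visit 6.
At 14: go right to 16.
  At 16: go left to 39.
    39 is a leaf — visit 39.
  At 16: go right to 15.
    At 15: go left to 4.
      4 is a leaf — visit 4.
    At 15: go right to 18.
      At 18: no left child.
      At 18: go right to 1.
        At 1: go left to 22.
          22 is a leaf — visit 22.
        At 1: no right child.
        Visit 1.
      Visit 18.
    Visit 15.
  Visit 16.
Visit 14.
Full post-order sequence: 28, 36, 6, 39, 4, 22, 1, 18, 15, 16, 14.

1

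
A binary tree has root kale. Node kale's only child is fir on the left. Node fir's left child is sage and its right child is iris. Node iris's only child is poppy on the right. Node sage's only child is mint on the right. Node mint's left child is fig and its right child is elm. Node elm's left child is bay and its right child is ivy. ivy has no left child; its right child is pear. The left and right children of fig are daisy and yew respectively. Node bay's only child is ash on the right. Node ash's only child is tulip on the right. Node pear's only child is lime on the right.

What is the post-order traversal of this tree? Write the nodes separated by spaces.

daisy yew fig tulip ash bay lime pear ivy elm mint sage poppy iris fir kale

Post-order visits the left subtree, then the right subtree, then the node.
At kale: go left to fir.
  At fir: go left to sage.
    At sage: no left child.
    At sage: go right to mint.
      At mint: go left to fig.
        At fig: go left to daisy.
          daisy is a leaf — visit daisy.
        At fig: go right to yew.
          yew is a leaf — visit yew.
        Visit fig.
      At mint: go right to elm.
        At elm: go left to bay.
          At bay: no left child.
          At bay: go right to ash.
            At ash: no left child.
            At ash: go right to tulip.
              tulip is a leaf — visit tulip.
            Visit ash.
          Visit bay.
        At elm: go right to ivy.
          At ivy: no left child.
          At ivy: go right to pear.
            At pear: no left child.
            At pear: go right to lime.
              lime is a leaf — visit lime.
            Visit pear.
          Visit ivy.
        Visit elm.
      Visit mint.
    Visit sage.
  At fir: go right to iris.
    At iris: no left child.
    At iris: go right to poppy.
      poppy is a leaf — visit poppy.
    Visit iris.
  Visit fir.
At kale: no right child.
Visit kale.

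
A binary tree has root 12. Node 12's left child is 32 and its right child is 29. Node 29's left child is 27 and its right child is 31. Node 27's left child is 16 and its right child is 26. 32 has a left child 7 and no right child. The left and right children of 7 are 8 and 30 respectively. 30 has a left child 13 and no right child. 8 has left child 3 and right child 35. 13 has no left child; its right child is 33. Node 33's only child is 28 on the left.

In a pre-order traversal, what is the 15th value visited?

Pre-order visits the node, then its left subtree, then its right subtree.
Visit 12.
At 12: go left to 32.
  Visit 32.
  At 32: go left to 7.
    Visit 7.
    At 7: go left to 8.
      Visit 8.
      At 8: go left to 3.
        3 is a leaf — visit 3.
      At 8: go right to 35.
        35 is a leaf — visit 35.
    At 7: go right to 30.
      Visit 30.
      At 30: go left to 13.
        Visit 13.
        At 13: no left child.
        At 13: go right to 33.
          Visit 33.
          At 33: go left to 28.
            28 is a leaf — visit 28.
          At 33: no right child.
      At 30: no right child.
  At 32: no right child.
At 12: go right to 29.
  Visit 29.
  At 29: go left to 27.
    Visit 27.
    At 27: go left to 16.
      16 is a leaf — visit 16.
    At 27: go right to 26.
      26 is a leaf — visit 26.
  At 29: go right to 31.
    31 is a leaf — visit 31.
Full pre-order sequence: 12, 32, 7, 8, 3, 35, 30, 13, 33, 28, 29, 27, 16, 26, 31.

31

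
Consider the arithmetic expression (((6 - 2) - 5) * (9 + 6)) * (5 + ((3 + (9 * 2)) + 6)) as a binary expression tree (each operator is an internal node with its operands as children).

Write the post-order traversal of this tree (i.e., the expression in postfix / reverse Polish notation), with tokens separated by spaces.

Post-order on an expression tree gives postfix notation: for each operator, emit left operand, right operand, then the operator.

6 2 - 5 - 9 6 + * 5 3 9 2 * + 6 + + *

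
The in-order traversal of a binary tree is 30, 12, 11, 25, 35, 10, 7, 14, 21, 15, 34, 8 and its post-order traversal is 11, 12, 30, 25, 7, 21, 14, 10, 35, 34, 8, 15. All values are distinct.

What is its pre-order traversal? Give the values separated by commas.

15, 35, 25, 30, 12, 11, 10, 14, 7, 21, 8, 34

The last element of post-order is the root; it splits in-order into left and right subtrees.
Root 15: left subtree has 9 nodes {30, 12, 11, 25, 35, 10, 7, 14, 21}, right has 2 {34, 8}.
  Root 35: left subtree has 4 nodes {30, 12, 11, 25}, right has 4 {10, 7, 14, 21}.
    Root 25: left subtree has 3 nodes {30, 12, 11}, right has 0 { }.
      Root 30: left subtree has 0 nodes { }, right has 2 {12, 11}.
        Root 12: left subtree has 0 nodes { }, right has 1 {11}.
    Root 10: left subtree has 0 nodes { }, right has 3 {7, 14, 21}.
      Root 14: left subtree has 1 node {7}, right has 1 {21}.
  Root 8: left subtree has 1 node {34}, right has 0 { }.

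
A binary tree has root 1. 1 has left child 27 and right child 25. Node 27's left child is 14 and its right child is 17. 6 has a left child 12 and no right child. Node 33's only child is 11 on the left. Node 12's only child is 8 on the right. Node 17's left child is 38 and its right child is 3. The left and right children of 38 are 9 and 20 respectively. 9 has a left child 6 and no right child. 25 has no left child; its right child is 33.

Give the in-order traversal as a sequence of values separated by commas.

14, 27, 12, 8, 6, 9, 38, 20, 17, 3, 1, 25, 11, 33

In-order visits the left subtree, then the node, then the right subtree.
At 1: go left to 27.
  At 27: go left to 14.
    14 is a leaf — visit 14.
  Visit 27.
  At 27: go right to 17.
    At 17: go left to 38.
      At 38: go left to 9.
        At 9: go left to 6.
          At 6: go left to 12.
            At 12: no left child.
            Visit 12.
            At 12: go right to 8.
              8 is a leaf — visit 8.
          Visit 6.
          At 6: no right child.
        Visit 9.
        At 9: no right child.
      Visit 38.
      At 38: go right to 20.
        20 is a leaf — visit 20.
    Visit 17.
    At 17: go right to 3.
      3 is a leaf — visit 3.
Visit 1.
At 1: go right to 25.
  At 25: no left child.
  Visit 25.
  At 25: go right to 33.
    At 33: go left to 11.
      11 is a leaf — visit 11.
    Visit 33.
    At 33: no right child.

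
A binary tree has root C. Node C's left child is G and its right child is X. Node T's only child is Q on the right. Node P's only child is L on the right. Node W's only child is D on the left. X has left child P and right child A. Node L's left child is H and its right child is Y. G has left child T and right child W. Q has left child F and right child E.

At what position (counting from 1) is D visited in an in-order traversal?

In-order visits the left subtree, then the node, then the right subtree.
At C: go left to G.
  At G: go left to T.
    At T: no left child.
    Visit T.
    At T: go right to Q.
      At Q: go left to F.
        F is a leaf — visit F.
      Visit Q.
      At Q: go right to E.
        E is a leaf — visit E.
  Visit G.
  At G: go right to W.
    At W: go left to D.
      D is a leaf — visit D.
    Visit W.
    At W: no right child.
Visit C.
At C: go right to X.
  At X: go left to P.
    At P: no left child.
    Visit P.
    At P: go right to L.
      At L: go left to H.
        H is a leaf — visit H.
      Visit L.
      At L: go right to Y.
        Y is a leaf — visit Y.
  Visit X.
  At X: go right to A.
    A is a leaf — visit A.
Full in-order sequence: T, F, Q, E, G, D, W, C, P, H, L, Y, X, A.

6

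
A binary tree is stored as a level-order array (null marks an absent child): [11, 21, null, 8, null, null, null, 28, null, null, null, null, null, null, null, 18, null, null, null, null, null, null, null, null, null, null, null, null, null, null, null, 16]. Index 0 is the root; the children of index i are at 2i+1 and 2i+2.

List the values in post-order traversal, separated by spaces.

Post-order visits the left subtree, then the right subtree, then the node.
At 11: go left to 21.
  At 21: go left to 8.
    At 8: go left to 28.
      At 28: go left to 18.
        At 18: go left to 16.
          16 is a leaf — visit 16.
        At 18: no right child.
        Visit 18.
      At 28: no right child.
      Visit 28.
    At 8: no right child.
    Visit 8.
  At 21: no right child.
  Visit 21.
At 11: no right child.
Visit 11.

16 18 28 8 21 11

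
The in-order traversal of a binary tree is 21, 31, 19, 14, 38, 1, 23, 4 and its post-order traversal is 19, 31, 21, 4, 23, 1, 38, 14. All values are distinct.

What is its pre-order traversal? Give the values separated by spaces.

14 21 31 19 38 1 23 4

The last element of post-order is the root; it splits in-order into left and right subtrees.
Root 14: left subtree has 3 nodes {21, 31, 19}, right has 4 {38, 1, 23, 4}.
  Root 21: left subtree has 0 nodes { }, right has 2 {31, 19}.
    Root 31: left subtree has 0 nodes { }, right has 1 {19}.
  Root 38: left subtree has 0 nodes { }, right has 3 {1, 23, 4}.
    Root 1: left subtree has 0 nodes { }, right has 2 {23, 4}.
      Root 23: left subtree has 0 nodes { }, right has 1 {4}.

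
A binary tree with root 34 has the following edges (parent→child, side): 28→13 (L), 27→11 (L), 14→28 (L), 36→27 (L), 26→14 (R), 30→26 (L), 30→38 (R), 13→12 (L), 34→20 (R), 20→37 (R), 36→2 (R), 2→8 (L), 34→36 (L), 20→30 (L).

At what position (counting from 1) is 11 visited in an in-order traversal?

In-order visits the left subtree, then the node, then the right subtree.
At 34: go left to 36.
  At 36: go left to 27.
    At 27: go left to 11.
      11 is a leaf — visit 11.
    Visit 27.
    At 27: no right child.
  Visit 36.
  At 36: go right to 2.
    At 2: go left to 8.
      8 is a leaf — visit 8.
    Visit 2.
    At 2: no right child.
Visit 34.
At 34: go right to 20.
  At 20: go left to 30.
    At 30: go left to 26.
      At 26: no left child.
      Visit 26.
      At 26: go right to 14.
        At 14: go left to 28.
          At 28: go left to 13.
            At 13: go left to 12.
              12 is a leaf — visit 12.
            Visit 13.
            At 13: no right child.
          Visit 28.
          At 28: no right child.
        Visit 14.
        At 14: no right child.
    Visit 30.
    At 30: go right to 38.
      38 is a leaf — visit 38.
  Visit 20.
  At 20: go right to 37.
    37 is a leaf — visit 37.
Full in-order sequence: 11, 27, 36, 8, 2, 34, 26, 12, 13, 28, 14, 30, 38, 20, 37.

1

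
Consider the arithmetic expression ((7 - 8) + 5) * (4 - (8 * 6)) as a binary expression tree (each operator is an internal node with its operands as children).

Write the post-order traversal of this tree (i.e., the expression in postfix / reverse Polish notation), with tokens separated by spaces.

Post-order on an expression tree gives postfix notation: for each operator, emit left operand, right operand, then the operator.

7 8 - 5 + 4 8 6 * - *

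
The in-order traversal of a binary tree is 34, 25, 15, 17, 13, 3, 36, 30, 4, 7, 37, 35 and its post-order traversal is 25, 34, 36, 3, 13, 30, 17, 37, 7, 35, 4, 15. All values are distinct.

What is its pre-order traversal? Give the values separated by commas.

15, 34, 25, 4, 17, 30, 13, 3, 36, 35, 7, 37

The last element of post-order is the root; it splits in-order into left and right subtrees.
Root 15: left subtree has 2 nodes {34, 25}, right has 9 {17, 13, 3, 36, 30, 4, 7, 37, 35}.
  Root 34: left subtree has 0 nodes { }, right has 1 {25}.
  Root 4: left subtree has 5 nodes {17, 13, 3, 36, 30}, right has 3 {7, 37, 35}.
    Root 17: left subtree has 0 nodes { }, right has 4 {13, 3, 36, 30}.
      Root 30: left subtree has 3 nodes {13, 3, 36}, right has 0 { }.
        Root 13: left subtree has 0 nodes { }, right has 2 {3, 36}.
          Root 3: left subtree has 0 nodes { }, right has 1 {36}.
    Root 35: left subtree has 2 nodes {7, 37}, right has 0 { }.
      Root 7: left subtree has 0 nodes { }, right has 1 {37}.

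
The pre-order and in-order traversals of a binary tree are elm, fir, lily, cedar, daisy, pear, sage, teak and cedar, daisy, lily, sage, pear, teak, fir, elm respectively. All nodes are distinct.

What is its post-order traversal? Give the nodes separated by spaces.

The first element of pre-order is the root; it splits in-order into left and right subtrees.
Root elm: left subtree has 7 nodes {cedar, daisy, lily, sage, pear, teak, fir}, right has 0 { }.
  Root fir: left subtree has 6 nodes {cedar, daisy, lily, sage, pear, teak}, right has 0 { }.
    Root lily: left subtree has 2 nodes {cedar, daisy}, right has 3 {sage, pear, teak}.
      Root cedar: left subtree has 0 nodes { }, right has 1 {daisy}.
      Root pear: left subtree has 1 node {sage}, right has 1 {teak}.

daisy cedar sage teak pear lily fir elm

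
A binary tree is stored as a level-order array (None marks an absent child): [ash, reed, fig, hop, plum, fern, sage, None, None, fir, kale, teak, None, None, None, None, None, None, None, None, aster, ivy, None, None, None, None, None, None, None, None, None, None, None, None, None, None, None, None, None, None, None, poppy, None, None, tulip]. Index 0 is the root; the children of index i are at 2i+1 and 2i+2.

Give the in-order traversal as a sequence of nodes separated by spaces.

hop reed fir poppy aster plum ivy tulip kale ash teak fern fig sage

In-order visits the left subtree, then the node, then the right subtree.
At ash: go left to reed.
  At reed: go left to hop.
    hop is a leaf — visit hop.
  Visit reed.
  At reed: go right to plum.
    At plum: go left to fir.
      At fir: no left child.
      Visit fir.
      At fir: go right to aster.
        At aster: go left to poppy.
          poppy is a leaf — visit poppy.
        Visit aster.
        At aster: no right child.
    Visit plum.
    At plum: go right to kale.
      At kale: go left to ivy.
        At ivy: no left child.
        Visit ivy.
        At ivy: go right to tulip.
          tulip is a leaf — visit tulip.
      Visit kale.
      At kale: no right child.
Visit ash.
At ash: go right to fig.
  At fig: go left to fern.
    At fern: go left to teak.
      teak is a leaf — visit teak.
    Visit fern.
    At fern: no right child.
  Visit fig.
  At fig: go right to sage.
    sage is a leaf — visit sage.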